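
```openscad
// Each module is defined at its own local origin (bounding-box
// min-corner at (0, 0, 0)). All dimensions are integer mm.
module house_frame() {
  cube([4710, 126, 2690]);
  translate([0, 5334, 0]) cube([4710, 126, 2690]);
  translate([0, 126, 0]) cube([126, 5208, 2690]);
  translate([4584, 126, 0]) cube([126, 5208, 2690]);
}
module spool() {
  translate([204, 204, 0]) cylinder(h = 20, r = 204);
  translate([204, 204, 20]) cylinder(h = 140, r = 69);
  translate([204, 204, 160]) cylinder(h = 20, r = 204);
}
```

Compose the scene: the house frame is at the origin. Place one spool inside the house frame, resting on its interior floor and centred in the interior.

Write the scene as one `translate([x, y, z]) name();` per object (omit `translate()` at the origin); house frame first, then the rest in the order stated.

house_frame();
translate([2151, 2526, 0]) spool();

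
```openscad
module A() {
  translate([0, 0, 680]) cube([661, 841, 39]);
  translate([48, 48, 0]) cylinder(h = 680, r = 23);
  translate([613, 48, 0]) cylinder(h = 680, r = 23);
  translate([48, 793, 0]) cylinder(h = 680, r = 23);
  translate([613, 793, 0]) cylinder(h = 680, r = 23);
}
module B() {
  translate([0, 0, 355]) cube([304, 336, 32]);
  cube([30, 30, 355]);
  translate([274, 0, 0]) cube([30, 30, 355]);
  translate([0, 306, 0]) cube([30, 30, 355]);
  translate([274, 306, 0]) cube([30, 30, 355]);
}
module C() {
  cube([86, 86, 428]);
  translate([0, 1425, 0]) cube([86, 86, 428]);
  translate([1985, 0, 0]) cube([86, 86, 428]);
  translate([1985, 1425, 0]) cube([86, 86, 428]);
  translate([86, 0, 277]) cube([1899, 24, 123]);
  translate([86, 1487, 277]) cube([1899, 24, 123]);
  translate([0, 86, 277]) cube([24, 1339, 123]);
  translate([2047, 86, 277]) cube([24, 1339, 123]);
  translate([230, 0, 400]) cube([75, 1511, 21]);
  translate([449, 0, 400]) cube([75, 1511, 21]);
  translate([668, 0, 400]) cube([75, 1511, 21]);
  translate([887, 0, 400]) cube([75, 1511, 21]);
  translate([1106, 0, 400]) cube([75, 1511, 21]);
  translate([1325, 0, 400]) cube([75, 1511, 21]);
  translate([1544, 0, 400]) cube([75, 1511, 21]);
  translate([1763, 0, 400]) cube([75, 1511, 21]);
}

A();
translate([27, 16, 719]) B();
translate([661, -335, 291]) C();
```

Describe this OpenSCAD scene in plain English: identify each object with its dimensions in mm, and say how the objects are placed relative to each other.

A is a table with a 661×841 mm rectangular top, 39 mm thick, top surface at z = 719 mm, supported by four round legs of 46 mm diameter, each leg's bounding box inset 25 mm from the nearest pair of top edges, running from the floor.

B is a simple wooden stool: a rectangular seat 304 mm (x) by 336 mm (y), 32 mm thick, top face at z = 387 mm, on four square legs, each 30×30 mm in cross-section. The legs rest on z = 0, each flush with a corner of the seat.

C is a bed frame 2071 mm long (x) by 1511 mm wide (y). Four 86×86 mm corner posts, 428 mm tall, at the corners of the footprint. Four rails of 24 mm thickness and 123 mm height run between adjacent posts with their undersides at z = 277 mm, their outer faces flush with the outside of the frame (the two x-running rails run between the posts' inner faces; the two y-running rails run between the posts' inner faces). 8 slats, each 75 mm wide (x) and 21 mm thick, lie across the top of the two x-running rails, running the full 1511 mm width of the frame in y; the slats are evenly spaced along x between the inner faces of the end posts with equal gaps (rounded down to the nearest mm) at the −x end and between each pair — any rounding remainder accumulates at the +x end.

The stool is on top of the table. The bed frame is beside the table with their tops flush at z = 719.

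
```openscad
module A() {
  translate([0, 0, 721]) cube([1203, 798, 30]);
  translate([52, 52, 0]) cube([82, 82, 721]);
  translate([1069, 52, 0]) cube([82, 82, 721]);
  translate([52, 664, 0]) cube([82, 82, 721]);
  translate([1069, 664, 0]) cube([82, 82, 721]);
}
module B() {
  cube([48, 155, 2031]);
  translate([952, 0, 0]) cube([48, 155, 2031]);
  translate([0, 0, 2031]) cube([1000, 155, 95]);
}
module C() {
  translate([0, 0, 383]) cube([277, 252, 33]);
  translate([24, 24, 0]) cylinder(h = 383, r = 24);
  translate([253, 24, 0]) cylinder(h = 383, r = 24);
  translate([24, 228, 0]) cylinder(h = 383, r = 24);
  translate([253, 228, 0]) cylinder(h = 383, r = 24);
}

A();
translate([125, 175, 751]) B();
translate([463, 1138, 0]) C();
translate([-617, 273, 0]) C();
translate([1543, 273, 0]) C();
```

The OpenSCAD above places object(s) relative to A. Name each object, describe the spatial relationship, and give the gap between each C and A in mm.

A is a table. B is a door frame. C is a stool. The door frame is on top of the table. Three stools sit around the table at the +y, −x, +x sides. The gap between each stool and the table is 340 mm.

Each stool's nearest face is 340 mm from the table's bounding box.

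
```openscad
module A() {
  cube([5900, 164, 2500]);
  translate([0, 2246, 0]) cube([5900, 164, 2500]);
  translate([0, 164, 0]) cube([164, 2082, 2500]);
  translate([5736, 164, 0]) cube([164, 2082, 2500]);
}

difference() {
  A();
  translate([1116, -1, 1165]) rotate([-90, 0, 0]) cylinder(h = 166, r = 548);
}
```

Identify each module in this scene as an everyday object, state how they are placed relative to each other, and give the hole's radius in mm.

A is a house frame. The house frame has a circular hole through its front wall. The hole's radius is 548 mm.

The subtracted cylinder has r = 548 mm.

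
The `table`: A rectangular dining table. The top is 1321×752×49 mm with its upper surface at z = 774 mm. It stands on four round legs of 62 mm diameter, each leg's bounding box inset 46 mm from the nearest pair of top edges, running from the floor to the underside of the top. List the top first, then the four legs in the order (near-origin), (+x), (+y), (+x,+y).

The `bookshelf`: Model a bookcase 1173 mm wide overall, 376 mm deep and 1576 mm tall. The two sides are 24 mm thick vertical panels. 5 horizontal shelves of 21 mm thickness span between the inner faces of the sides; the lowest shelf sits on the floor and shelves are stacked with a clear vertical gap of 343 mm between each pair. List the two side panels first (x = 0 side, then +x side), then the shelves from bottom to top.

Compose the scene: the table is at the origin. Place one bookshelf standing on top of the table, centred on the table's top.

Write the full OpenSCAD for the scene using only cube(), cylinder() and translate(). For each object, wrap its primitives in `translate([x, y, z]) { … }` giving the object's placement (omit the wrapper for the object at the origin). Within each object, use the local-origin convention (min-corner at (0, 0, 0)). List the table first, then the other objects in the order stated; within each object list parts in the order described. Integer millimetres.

translate([0, 0, 725]) cube([1321, 752, 49]);
translate([77, 77, 0]) cylinder(h = 725, r = 31);
translate([1244, 77, 0]) cylinder(h = 725, r = 31);
translate([77, 675, 0]) cylinder(h = 725, r = 31);
translate([1244, 675, 0]) cylinder(h = 725, r = 31);
translate([74, 188, 774]) {
  cube([24, 376, 1576]);
  translate([1149, 0, 0]) cube([24, 376, 1576]);
  translate([24, 0, 0]) cube([1125, 376, 21]);
  translate([24, 0, 364]) cube([1125, 376, 21]);
  translate([24, 0, 728]) cube([1125, 376, 21]);
  translate([24, 0, 1092]) cube([1125, 376, 21]);
  translate([24, 0, 1456]) cube([1125, 376, 21]);
}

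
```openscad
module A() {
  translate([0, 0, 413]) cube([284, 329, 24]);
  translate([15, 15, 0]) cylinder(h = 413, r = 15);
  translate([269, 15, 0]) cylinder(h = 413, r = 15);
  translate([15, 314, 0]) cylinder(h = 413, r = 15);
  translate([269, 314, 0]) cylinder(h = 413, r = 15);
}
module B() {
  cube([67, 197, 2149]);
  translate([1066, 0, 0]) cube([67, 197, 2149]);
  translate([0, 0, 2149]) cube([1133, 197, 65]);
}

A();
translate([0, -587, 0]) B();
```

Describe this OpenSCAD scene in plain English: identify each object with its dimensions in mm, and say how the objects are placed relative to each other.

A is a four-legged stool. The seat is a 284×329×24 mm slab whose top surface is at z = 437 mm; four round legs, each 30 mm in diameter, run from the floor (z = 0) to the underside of the seat, each leg's axis is inset half a diameter from the nearest pair of seat edges (so the leg's bounding box is flush with the corner).

B is a door frame. The clear opening is 999 mm wide and 2149 mm high. Two 67 mm wide jambs, 197 mm deep, stand either side of the opening from the floor to the top of the opening. A 65 mm thick head sits across the top of both jambs, spanning the full outside width of the frame.

The door frame is on the floor beside the stool on its −y side.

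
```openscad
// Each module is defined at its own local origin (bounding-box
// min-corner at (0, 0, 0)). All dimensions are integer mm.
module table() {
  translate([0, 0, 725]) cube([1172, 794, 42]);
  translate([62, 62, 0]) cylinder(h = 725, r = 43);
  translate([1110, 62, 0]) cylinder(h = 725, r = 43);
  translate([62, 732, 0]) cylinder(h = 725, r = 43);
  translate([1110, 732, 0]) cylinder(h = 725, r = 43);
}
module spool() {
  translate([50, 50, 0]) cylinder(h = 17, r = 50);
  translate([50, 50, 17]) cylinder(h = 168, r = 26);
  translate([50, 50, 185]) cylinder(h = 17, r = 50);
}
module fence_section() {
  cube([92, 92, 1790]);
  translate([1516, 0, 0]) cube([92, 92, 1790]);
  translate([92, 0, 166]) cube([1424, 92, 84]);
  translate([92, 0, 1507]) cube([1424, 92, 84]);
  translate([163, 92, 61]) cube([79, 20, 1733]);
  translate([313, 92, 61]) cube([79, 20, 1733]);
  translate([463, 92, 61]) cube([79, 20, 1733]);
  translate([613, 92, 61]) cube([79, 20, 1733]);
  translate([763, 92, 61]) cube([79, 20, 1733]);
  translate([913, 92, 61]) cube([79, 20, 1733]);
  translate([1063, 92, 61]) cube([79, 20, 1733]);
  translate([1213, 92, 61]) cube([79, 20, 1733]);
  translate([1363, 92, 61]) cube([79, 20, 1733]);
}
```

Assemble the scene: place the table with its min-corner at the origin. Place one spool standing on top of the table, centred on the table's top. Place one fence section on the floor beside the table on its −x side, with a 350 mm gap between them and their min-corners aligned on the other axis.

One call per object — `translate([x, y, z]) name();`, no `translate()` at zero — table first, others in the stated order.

table();
translate([536, 347, 767]) spool();
translate([-1958, 0, 0]) fence_section();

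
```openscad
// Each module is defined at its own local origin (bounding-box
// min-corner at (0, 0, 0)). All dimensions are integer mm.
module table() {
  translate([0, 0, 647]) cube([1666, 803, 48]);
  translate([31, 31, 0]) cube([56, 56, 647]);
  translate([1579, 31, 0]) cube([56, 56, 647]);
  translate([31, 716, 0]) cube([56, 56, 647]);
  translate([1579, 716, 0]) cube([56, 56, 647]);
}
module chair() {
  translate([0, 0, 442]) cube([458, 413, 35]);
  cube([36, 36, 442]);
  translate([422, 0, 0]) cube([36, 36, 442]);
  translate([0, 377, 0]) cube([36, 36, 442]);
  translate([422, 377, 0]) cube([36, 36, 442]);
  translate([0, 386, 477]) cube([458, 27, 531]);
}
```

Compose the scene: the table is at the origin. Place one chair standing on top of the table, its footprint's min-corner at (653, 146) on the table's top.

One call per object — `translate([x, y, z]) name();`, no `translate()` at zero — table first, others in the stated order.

table();
translate([653, 146, 695]) chair();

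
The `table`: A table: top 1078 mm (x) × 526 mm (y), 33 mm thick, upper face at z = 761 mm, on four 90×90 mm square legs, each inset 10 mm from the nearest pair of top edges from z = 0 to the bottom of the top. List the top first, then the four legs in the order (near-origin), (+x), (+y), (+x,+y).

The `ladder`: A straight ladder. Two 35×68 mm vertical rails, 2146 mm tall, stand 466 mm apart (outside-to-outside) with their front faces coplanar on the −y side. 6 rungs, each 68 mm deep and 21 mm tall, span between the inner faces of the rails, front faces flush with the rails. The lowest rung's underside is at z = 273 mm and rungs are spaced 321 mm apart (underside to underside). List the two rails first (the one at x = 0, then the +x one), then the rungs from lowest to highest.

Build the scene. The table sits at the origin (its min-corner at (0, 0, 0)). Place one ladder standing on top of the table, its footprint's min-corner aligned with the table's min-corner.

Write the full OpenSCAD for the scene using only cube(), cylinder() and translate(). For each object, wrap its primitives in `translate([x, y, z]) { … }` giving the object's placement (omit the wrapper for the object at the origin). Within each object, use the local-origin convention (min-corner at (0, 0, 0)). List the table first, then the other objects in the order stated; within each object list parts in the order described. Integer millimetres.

translate([0, 0, 728]) cube([1078, 526, 33]);
translate([10, 10, 0]) cube([90, 90, 728]);
translate([978, 10, 0]) cube([90, 90, 728]);
translate([10, 426, 0]) cube([90, 90, 728]);
translate([978, 426, 0]) cube([90, 90, 728]);
translate([0, 0, 761]) {
  cube([35, 68, 2146]);
  translate([431, 0, 0]) cube([35, 68, 2146]);
  translate([35, 0, 273]) cube([396, 68, 21]);
  translate([35, 0, 594]) cube([396, 68, 21]);
  translate([35, 0, 915]) cube([396, 68, 21]);
  translate([35, 0, 1236]) cube([396, 68, 21]);
  translate([35, 0, 1557]) cube([396, 68, 21]);
  translate([35, 0, 1878]) cube([396, 68, 21]);
}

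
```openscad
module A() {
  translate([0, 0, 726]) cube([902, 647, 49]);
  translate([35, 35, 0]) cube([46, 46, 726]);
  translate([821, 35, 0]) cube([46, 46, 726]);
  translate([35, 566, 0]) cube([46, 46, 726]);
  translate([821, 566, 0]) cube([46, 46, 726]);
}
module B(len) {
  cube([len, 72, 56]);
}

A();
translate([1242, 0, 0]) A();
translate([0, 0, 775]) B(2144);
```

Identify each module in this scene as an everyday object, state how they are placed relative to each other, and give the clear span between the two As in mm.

A is a table. B is a beam. A beam spans the tops of two tables. The clear span between the two tables is 340 mm.

Second table starts at x = 1242; first ends at x = 902; clear span = 1242 − 902 = 340 mm.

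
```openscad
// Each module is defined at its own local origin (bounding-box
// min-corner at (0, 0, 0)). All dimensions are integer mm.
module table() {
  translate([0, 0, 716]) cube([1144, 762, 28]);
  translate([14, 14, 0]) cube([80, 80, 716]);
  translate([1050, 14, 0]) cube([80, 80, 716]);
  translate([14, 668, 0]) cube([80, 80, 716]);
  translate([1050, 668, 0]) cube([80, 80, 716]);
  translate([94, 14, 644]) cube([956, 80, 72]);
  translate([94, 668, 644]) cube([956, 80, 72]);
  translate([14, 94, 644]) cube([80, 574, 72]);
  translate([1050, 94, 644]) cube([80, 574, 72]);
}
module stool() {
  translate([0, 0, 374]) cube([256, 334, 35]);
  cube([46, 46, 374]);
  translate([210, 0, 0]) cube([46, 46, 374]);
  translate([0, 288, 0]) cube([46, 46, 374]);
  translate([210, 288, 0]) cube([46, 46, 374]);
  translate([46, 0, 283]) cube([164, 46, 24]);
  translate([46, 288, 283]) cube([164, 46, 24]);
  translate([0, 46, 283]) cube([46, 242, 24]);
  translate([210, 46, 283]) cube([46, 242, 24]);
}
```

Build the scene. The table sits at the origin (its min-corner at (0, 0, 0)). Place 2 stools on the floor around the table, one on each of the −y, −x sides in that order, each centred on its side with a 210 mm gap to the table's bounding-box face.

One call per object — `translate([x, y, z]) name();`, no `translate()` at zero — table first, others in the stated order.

table();
translate([444, -544, 0]) stool();
translate([-466, 214, 0]) stool();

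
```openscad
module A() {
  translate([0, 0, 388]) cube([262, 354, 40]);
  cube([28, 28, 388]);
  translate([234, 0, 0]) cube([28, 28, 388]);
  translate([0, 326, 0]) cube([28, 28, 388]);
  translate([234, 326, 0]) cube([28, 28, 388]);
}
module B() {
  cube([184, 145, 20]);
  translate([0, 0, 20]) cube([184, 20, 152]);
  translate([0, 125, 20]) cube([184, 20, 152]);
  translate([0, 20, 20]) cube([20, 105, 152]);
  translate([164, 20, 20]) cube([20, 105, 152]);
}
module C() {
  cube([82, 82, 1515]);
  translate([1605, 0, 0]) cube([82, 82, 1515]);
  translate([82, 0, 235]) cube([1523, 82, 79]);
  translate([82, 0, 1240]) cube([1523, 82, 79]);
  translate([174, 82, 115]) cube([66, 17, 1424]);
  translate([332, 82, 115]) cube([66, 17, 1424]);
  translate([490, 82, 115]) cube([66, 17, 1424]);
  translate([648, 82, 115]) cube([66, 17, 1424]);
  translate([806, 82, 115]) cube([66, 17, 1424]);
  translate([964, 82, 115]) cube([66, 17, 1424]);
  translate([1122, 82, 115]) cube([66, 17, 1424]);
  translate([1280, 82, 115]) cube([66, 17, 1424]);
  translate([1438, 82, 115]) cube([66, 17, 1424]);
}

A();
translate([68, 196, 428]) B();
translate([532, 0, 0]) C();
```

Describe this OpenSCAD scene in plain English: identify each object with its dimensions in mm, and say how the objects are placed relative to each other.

A is a four-legged stool. The seat is a 262×354×40 mm slab whose top surface is at z = 428 mm; four square legs, each 28×28 mm in cross-section, run from the floor (z = 0) to the underside of the seat, each flush with a corner of the seat.

B is an open-topped rectangular box: outside dimensions 184×145×172 mm, with a uniform wall and base thickness of 20 mm. The base is a full 184×145 slab on the floor; four walls sit on top of the base. The front and back walls (the −y and +y sides) span the full width; the two side walls fit between them.

C is a fence section. Two 82×82 mm posts, 1515 mm tall, stand on the floor with a clear span of 1523 mm between their inner faces. Two horizontal rails of 82×79 mm section span the gap between the posts with their undersides at z = 235 mm and z = 1240 mm, flush with the posts' −y face. 9 pickets, each 66 mm wide, 17 mm thick and 1424 mm tall, are fixed to the +y face of the rails with their bottoms at z = 115 mm, evenly spaced across the span with equal gaps (rounded down to the nearest mm) at the −x end and between each pair — any rounding remainder accumulates at the +x end.

The open box is on top of the stool. The fence section is on the floor beside the stool on its +x side.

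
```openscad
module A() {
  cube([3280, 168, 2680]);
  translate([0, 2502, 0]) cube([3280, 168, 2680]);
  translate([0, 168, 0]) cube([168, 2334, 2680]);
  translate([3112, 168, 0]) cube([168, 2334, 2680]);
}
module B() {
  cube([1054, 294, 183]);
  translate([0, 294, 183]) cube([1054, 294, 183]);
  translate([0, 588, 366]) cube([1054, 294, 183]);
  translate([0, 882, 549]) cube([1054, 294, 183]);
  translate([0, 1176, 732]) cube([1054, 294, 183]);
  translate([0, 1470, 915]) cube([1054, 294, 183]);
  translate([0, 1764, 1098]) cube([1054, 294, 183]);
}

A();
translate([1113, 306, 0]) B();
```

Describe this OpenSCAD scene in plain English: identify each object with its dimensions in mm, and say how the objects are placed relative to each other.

A is a box-shaped house frame (walls only): outside footprint 3280×2670 mm, wall height 2680 mm, wall thickness 168 mm. The two y-facing walls run the full x-width; the two x-facing walls fit between the inner faces of the y-facing walls.

B is a run of 7 identical solid stair steps. Each tread is 1054×294 mm and each step block is 183 mm high. Step 1 rests on the floor; step k is offset from step 1 by (k−1)×294 mm in y and (k−1)×183 mm in z.

The staircase sits inside the house frame, centred.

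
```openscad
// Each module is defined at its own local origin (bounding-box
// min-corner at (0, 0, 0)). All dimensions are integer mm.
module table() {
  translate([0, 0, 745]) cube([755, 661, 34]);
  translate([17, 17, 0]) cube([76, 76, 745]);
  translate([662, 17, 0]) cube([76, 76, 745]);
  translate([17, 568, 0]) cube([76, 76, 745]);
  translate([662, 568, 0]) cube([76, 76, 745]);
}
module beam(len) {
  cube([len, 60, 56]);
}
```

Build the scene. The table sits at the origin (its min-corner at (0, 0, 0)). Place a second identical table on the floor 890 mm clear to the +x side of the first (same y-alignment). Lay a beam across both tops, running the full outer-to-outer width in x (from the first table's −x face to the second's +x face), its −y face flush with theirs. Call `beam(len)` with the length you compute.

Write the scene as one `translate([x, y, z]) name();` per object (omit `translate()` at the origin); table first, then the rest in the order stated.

table();
translate([1645, 0, 0]) table();
translate([0, 0, 779]) beam(2400);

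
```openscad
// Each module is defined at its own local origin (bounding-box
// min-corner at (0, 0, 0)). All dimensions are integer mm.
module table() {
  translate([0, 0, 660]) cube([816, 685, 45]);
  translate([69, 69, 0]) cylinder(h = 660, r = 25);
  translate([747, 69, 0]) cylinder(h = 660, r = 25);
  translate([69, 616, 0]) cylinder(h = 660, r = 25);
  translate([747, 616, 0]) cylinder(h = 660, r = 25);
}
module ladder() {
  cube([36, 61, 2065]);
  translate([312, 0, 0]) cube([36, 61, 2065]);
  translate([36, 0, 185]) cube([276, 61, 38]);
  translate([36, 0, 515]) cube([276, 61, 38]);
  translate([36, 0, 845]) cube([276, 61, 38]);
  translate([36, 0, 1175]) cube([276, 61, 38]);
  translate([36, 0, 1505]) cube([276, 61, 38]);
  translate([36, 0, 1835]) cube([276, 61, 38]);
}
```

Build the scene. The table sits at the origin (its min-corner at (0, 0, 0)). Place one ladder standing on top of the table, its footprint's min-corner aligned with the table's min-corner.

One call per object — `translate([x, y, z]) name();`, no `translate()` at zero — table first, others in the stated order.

table();
translate([0, 0, 705]) ladder();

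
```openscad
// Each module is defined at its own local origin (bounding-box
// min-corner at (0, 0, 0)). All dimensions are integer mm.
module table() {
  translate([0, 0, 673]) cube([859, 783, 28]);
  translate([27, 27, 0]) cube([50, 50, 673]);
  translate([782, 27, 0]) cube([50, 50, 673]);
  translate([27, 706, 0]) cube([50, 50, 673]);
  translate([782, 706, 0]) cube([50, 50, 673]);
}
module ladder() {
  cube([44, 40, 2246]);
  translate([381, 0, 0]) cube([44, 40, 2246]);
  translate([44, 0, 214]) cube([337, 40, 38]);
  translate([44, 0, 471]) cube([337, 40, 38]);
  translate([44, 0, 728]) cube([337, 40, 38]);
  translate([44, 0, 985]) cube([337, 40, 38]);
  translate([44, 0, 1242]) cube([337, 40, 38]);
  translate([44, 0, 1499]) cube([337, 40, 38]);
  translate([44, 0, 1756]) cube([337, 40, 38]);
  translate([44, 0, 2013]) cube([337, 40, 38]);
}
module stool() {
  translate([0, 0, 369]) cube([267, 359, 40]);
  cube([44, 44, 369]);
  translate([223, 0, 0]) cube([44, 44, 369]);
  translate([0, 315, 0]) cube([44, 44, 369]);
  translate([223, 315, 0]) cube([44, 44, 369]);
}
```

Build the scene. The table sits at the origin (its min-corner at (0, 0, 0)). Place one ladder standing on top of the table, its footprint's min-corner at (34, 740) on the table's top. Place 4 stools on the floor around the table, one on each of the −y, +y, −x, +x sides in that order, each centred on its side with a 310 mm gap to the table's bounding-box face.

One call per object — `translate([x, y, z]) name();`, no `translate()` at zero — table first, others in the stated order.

table();
translate([34, 740, 701]) ladder();
translate([296, -669, 0]) stool();
translate([296, 1093, 0]) stool();
translate([-577, 212, 0]) stool();
translate([1169, 212, 0]) stool();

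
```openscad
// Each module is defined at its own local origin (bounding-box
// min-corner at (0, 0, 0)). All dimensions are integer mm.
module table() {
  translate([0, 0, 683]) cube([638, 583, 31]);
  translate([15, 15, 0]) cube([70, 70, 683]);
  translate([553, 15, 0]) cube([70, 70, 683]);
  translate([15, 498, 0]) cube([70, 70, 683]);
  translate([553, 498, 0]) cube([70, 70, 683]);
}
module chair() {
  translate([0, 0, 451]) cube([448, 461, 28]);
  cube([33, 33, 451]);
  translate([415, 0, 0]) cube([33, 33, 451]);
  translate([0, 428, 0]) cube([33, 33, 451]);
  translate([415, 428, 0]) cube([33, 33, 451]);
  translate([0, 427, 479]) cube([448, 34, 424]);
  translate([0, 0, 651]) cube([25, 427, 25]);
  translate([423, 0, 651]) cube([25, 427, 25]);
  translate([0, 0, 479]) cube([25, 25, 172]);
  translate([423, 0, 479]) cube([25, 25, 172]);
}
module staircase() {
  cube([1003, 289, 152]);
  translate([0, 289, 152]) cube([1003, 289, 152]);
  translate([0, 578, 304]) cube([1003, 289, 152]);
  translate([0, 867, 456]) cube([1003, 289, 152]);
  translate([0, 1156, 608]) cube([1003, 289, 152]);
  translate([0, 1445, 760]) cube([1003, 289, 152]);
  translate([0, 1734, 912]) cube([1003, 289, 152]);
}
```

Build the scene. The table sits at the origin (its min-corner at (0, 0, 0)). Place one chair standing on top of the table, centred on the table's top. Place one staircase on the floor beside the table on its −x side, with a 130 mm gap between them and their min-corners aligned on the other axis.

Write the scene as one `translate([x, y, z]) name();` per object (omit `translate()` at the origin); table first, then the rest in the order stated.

table();
translate([95, 61, 714]) chair();
translate([-1133, 0, 0]) staircase();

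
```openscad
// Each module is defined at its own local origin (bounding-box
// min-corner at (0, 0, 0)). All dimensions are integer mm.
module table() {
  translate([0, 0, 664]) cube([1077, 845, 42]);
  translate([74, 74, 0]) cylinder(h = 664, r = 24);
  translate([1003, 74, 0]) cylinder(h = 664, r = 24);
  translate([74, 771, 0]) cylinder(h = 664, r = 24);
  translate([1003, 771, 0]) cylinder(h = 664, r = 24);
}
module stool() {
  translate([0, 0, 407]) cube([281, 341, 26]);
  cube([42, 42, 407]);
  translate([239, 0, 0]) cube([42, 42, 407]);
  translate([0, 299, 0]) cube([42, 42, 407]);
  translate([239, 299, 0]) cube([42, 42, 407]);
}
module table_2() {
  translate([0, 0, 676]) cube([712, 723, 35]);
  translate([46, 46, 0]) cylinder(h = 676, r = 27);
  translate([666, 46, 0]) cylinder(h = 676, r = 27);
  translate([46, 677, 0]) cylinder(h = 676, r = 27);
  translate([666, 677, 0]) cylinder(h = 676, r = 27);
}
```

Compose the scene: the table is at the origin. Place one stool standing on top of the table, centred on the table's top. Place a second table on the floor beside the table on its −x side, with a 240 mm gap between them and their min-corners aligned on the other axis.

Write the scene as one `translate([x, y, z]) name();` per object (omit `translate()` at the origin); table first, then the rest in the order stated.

table();
translate([398, 252, 706]) stool();
translate([-952, 0, 0]) table_2();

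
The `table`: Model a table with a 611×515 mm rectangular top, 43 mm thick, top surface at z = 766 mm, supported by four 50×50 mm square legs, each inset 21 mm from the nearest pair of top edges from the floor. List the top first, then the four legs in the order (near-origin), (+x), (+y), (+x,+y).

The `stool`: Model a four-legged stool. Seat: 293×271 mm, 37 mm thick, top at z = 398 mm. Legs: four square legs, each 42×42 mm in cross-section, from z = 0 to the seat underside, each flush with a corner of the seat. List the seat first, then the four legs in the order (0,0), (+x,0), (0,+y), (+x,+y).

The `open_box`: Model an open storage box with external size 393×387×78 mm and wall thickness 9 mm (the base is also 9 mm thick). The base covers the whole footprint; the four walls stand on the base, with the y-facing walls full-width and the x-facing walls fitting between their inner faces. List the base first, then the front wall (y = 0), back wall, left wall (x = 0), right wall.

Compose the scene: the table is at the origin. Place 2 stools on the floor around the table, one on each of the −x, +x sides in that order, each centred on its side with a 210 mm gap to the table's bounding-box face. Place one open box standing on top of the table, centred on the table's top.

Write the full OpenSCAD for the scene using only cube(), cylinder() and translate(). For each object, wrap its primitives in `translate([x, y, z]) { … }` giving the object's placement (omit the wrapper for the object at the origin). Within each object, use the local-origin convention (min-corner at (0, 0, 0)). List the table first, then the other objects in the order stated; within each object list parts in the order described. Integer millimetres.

translate([0, 0, 723]) cube([611, 515, 43]);
translate([21, 21, 0]) cube([50, 50, 723]);
translate([540, 21, 0]) cube([50, 50, 723]);
translate([21, 444, 0]) cube([50, 50, 723]);
translate([540, 444, 0]) cube([50, 50, 723]);
translate([-503, 122, 0]) {
  translate([0, 0, 361]) cube([293, 271, 37]);
  cube([42, 42, 361]);
  translate([251, 0, 0]) cube([42, 42, 361]);
  translate([0, 229, 0]) cube([42, 42, 361]);
  translate([251, 229, 0]) cube([42, 42, 361]);
}
translate([821, 122, 0]) {
  translate([0, 0, 361]) cube([293, 271, 37]);
  cube([42, 42, 361]);
  translate([251, 0, 0]) cube([42, 42, 361]);
  translate([0, 229, 0]) cube([42, 42, 361]);
  translate([251, 229, 0]) cube([42, 42, 361]);
}
translate([109, 64, 766]) {
  cube([393, 387, 9]);
  translate([0, 0, 9]) cube([393, 9, 69]);
  translate([0, 378, 9]) cube([393, 9, 69]);
  translate([0, 9, 9]) cube([9, 369, 69]);
  translate([384, 9, 9]) cube([9, 369, 69]);
}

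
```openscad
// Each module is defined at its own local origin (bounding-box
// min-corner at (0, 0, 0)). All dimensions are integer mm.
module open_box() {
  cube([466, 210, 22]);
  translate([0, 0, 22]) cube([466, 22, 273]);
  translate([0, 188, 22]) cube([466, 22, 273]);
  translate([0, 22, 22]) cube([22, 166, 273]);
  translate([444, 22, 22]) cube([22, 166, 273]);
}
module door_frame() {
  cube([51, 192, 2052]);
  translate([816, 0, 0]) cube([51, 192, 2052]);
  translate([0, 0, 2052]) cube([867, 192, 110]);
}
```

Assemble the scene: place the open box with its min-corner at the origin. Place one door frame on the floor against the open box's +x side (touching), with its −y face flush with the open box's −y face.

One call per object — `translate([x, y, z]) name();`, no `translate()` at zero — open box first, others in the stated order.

open_box();
translate([466, 0, 0]) door_frame();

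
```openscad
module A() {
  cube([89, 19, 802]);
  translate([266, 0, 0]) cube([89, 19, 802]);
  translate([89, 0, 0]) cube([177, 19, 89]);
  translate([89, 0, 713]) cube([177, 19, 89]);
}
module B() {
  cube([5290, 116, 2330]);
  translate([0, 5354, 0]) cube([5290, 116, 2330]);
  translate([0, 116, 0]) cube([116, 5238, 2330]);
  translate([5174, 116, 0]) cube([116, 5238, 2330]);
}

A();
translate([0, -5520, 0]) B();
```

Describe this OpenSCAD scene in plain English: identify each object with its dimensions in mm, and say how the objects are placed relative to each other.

A is a picture frame with a 177×624 mm rectangular opening (x by z) and a uniform 89 mm border on every side. Frame depth is 19 mm along y. It is built from two vertical stiles running the full outside height and two horizontal rails spanning the gap between the stiles.

B is a box-shaped house frame (walls only): outside footprint 5290×5470 mm, wall height 2330 mm, wall thickness 116 mm. The two y-facing walls run the full x-width; the two x-facing walls fit between the inner faces of the y-facing walls.

The house frame is on the floor beside the picture frame on its −y side.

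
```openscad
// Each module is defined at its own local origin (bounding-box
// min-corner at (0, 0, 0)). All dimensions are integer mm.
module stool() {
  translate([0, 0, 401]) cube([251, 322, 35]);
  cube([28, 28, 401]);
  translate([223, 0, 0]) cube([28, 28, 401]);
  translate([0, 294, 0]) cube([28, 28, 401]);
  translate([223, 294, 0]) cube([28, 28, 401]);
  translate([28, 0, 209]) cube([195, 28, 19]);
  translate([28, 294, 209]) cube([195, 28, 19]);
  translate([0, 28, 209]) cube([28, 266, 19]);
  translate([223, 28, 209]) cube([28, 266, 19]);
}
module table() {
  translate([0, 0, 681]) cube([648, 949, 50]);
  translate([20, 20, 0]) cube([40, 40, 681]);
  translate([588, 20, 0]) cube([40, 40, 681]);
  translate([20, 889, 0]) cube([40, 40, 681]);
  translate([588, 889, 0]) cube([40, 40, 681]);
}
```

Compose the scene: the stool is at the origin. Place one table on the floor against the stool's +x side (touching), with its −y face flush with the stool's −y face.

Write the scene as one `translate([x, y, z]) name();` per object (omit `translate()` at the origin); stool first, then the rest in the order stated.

stool();
translate([251, 0, 0]) table();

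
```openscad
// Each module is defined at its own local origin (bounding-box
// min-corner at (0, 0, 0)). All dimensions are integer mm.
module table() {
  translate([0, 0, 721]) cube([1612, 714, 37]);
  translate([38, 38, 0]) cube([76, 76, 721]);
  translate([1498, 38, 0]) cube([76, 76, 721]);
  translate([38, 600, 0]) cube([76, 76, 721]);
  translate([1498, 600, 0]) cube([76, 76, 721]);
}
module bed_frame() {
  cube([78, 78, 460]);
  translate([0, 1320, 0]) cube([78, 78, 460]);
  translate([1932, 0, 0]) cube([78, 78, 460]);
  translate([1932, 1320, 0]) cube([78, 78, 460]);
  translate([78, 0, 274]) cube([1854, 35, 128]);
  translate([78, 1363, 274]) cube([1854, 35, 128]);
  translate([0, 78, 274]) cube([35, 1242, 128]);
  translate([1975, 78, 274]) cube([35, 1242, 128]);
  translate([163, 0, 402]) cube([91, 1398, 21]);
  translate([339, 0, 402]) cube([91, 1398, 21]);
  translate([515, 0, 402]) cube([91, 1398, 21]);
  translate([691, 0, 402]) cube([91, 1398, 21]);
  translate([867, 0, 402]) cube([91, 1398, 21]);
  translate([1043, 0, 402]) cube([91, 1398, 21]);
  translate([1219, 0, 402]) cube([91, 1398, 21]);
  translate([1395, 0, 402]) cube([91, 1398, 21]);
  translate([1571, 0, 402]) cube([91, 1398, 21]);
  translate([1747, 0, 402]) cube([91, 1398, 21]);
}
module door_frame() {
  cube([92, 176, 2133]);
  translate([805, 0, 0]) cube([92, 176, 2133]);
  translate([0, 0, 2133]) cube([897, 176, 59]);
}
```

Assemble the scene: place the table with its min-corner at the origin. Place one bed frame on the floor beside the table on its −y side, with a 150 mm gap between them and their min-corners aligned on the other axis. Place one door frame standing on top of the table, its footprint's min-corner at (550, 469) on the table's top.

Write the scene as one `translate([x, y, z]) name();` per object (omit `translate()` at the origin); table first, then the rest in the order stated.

table();
translate([0, -1548, 0]) bed_frame();
translate([550, 469, 758]) door_frame();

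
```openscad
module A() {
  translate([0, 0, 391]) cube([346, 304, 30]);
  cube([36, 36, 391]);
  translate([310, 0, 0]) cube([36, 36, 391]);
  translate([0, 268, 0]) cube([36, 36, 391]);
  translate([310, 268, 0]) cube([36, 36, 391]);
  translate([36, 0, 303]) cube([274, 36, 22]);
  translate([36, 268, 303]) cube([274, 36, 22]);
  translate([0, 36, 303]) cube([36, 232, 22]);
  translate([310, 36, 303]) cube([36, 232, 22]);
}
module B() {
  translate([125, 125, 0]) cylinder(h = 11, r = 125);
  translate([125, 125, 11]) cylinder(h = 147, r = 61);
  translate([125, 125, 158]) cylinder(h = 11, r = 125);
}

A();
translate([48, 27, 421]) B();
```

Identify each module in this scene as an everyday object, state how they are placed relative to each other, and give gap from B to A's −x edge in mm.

The spool's min-x is at 48; the stool's min-x is 0; gap = 48 mm.

A is a stool. B is a spool. The spool is on top of the stool, centred. The gap from the spool to the stool's −x edge is 48 mm.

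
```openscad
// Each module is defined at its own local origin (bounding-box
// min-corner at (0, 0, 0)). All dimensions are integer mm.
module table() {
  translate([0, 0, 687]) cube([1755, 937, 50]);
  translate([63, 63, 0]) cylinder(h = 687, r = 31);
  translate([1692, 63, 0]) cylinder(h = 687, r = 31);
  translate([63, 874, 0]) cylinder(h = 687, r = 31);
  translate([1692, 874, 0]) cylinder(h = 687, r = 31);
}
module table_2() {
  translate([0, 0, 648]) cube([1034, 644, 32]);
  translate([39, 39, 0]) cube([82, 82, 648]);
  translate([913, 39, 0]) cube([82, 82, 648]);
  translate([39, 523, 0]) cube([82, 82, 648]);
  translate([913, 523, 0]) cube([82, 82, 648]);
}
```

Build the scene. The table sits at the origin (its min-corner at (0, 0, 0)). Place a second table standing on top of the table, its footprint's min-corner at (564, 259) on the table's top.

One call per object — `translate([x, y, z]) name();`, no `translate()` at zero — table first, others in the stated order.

table();
translate([564, 259, 737]) table_2();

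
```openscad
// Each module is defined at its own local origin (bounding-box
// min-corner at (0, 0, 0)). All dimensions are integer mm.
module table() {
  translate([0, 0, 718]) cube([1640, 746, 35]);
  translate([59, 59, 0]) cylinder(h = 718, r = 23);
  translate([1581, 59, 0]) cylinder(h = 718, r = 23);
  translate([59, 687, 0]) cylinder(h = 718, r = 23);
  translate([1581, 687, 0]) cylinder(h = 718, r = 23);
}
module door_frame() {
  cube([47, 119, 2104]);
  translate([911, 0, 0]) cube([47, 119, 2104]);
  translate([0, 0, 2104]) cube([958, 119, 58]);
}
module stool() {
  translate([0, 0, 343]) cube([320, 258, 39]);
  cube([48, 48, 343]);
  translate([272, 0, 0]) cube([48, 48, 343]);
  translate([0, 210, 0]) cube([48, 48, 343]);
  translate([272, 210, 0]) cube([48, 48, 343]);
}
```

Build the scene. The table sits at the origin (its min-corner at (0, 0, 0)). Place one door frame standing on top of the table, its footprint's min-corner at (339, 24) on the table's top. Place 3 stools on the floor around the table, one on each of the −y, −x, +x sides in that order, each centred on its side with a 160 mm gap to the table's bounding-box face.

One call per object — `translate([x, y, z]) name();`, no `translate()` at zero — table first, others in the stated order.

table();
translate([339, 24, 753]) door_frame();
translate([660, -418, 0]) stool();
translate([-480, 244, 0]) stool();
translate([1800, 244, 0]) stool();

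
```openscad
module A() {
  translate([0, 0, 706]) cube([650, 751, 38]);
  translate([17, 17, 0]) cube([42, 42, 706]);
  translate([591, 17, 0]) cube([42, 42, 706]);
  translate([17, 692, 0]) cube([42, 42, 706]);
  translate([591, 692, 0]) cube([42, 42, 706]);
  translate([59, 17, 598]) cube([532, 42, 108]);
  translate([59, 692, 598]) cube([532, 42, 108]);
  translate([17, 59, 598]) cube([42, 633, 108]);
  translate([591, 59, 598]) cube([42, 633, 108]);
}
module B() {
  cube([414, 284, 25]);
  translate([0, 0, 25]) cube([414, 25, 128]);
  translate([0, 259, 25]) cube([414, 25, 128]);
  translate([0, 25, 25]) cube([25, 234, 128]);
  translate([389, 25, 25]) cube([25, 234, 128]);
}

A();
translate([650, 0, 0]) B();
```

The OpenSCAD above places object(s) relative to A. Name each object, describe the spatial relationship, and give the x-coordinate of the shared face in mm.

A is a table. B is an open box. The open box is against the table's +x side, with their −y faces flush. The x-coordinate of the shared face is 650 mm.

The table's +x face and the open box's −x face are both at x = 650 mm.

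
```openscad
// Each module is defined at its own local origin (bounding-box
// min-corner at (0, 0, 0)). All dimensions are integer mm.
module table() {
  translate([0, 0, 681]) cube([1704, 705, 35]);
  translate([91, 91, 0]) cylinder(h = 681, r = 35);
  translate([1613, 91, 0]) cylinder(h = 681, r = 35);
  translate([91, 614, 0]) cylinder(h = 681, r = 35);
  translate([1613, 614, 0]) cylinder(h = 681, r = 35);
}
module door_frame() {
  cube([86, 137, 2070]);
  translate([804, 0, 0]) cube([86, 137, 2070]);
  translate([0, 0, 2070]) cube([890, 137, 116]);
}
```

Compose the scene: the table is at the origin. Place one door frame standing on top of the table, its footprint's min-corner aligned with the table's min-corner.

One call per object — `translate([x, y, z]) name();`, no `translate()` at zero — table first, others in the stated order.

table();
translate([0, 0, 716]) door_frame();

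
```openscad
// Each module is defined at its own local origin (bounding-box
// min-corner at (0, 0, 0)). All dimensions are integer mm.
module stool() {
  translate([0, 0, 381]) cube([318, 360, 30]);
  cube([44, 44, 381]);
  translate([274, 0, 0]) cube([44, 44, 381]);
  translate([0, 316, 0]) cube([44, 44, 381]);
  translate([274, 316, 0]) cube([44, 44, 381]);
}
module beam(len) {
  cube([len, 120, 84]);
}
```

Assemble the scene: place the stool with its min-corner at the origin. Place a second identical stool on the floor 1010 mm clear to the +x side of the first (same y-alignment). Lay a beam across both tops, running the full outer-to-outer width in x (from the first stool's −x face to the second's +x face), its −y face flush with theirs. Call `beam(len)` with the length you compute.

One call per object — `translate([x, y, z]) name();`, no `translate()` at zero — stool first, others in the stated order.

stool();
translate([1328, 0, 0]) stool();
translate([0, 0, 411]) beam(1646);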